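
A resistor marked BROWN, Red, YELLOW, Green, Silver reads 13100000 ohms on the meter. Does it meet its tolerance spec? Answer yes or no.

Brown → 1 (first significant figure)
Red → 2 (second significant figure)
Yellow → 4 (third significant figure)
Green → ×10^5 multiplier
Silver → ±10% tolerance
124 × 100000 = 12400000 Ω
Allowed range: 11160000 Ω to 13640000 Ω.
13100000 ohms lies inside that range.

yes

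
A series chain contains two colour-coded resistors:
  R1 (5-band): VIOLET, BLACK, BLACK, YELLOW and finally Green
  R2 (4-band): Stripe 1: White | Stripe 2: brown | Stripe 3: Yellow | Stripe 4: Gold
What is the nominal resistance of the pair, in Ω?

7910000 Ω

R1: violet, black, black → 700; yellow ×10^4 → 7000000 Ω.
R2: white, brown → 91; yellow ×10^4 → 910000 Ω.
Series: 7000000 + 910000 = 7910000 Ω.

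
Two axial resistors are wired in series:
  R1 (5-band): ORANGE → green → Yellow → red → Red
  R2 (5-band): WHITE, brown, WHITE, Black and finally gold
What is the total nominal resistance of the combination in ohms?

R1: orange, green, yellow → 354; red ×10^2 → 35400 Ω.
R2: white, brown, white → 919; black ×1 → 919 Ω.
Series: 35400 + 919 = 36319 Ω.

36319 Ω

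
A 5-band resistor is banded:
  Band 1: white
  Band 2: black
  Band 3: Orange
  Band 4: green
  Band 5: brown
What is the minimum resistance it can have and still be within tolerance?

White → 9 (first significant figure)
Black → 0 (second significant figure)
Orange → 3 (third significant figure)
Green → ×10^5 multiplier
Brown → ±1% tolerance
903 × 100000 = 90300000 Ω
Minimum = 90300000 × (1 − 1/100) = 89397000 Ω.

89397000 Ω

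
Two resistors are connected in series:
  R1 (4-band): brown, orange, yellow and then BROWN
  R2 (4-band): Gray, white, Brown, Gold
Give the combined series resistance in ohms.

130890 Ω

R1: brown, orange → 13; yellow ×10^4 → 130000 Ω.
R2: grey, white → 89; brown ×10 → 890 Ω.
Series: 130000 + 890 = 130890 Ω.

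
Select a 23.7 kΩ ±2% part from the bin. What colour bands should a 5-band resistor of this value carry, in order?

23700 Ω = 237 × 10^2.
2 → red
3 → orange
7 → violet
Multiplier 10^2 → red.
±2% tolerance → red.

red, orange, violet, red, red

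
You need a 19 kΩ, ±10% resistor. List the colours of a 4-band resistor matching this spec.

19000 Ω = 19 × 10^3.
1 → brown
9 → white
Multiplier 10^3 → orange.
±10% tolerance → silver.

brown, white, orange, silver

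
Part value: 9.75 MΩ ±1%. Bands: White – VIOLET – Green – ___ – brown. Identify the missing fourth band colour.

9750000 Ω = 975 × 10^4.
The fourth band is the multiplier, 10^4, which is yellow.

yellow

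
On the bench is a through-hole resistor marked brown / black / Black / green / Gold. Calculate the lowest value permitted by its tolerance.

Brown → 1 (first significant figure)
Black → 0 (second significant figure)
Black → 0 (third significant figure)
Green → ×10^5 multiplier
Gold → ±5% tolerance
100 × 100000 = 10000000 Ω
Lowest = 10000000 × (1 − 5/100) = 9500000 Ω.

9500000 Ω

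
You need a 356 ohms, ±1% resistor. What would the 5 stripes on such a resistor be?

356 Ω = 356 × 10^0.
3 → orange
5 → green
6 → blue
Multiplier 10^0 → black.
±1% tolerance → brown.

orange, green, blue, black, brown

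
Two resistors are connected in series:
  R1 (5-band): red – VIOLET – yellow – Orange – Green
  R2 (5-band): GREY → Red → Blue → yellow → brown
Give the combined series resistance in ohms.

8534000 Ω

R1: red, violet, yellow → 274; orange ×10^3 → 274000 Ω.
R2: grey, red, blue → 826; yellow ×10^4 → 8260000 Ω.
Series: 274000 + 8260000 = 8534000 Ω.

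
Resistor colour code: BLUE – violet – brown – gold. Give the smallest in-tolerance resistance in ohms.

636.5 Ω

Blue → 6 (first significant figure)
Violet → 7 (second significant figure)
Brown → ×10 multiplier
Gold → ±5% tolerance
67 × 10 = 670 Ω
Smallest = 670 × (1 − 5/100) = 636.5 Ω.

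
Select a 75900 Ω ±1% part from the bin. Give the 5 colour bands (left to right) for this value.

violet, green, white, red, brown

75900 Ω = 759 × 10^2.
7 → violet
5 → green
9 → white
Multiplier 10^2 → red.
±1% tolerance → brown.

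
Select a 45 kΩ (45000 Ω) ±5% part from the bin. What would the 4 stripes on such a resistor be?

yellow, green, orange, gold

45000 Ω = 45 × 10^3.
4 → yellow
5 → green
Multiplier 10^3 → orange.
±5% tolerance → gold.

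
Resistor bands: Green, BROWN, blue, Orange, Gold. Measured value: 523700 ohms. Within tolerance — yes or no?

yes

Green → 5 (first significant figure)
Brown → 1 (second significant figure)
Blue → 6 (third significant figure)
Orange → ×10^3 multiplier
Gold → ±5% tolerance
516 × 1000 = 516000 Ω
Allowed range: 490200 Ω to 541800 Ω.
523700 ohms lies inside that range.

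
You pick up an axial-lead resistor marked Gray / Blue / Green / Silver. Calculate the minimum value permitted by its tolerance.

7740000 Ω

Grey → 8 (first significant figure)
Blue → 6 (second significant figure)
Green → ×10^5 multiplier
Silver → ±10% tolerance
86 × 100000 = 8600000 Ω
Minimum = 8600000 × (1 − 10/100) = 7740000 Ω.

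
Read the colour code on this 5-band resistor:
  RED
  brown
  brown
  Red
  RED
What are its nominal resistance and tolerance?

Red → 2 (first significant figure)
Brown → 1 (second significant figure)
Brown → 1 (third significant figure)
Red → ×10^2 multiplier
Red → ±2% tolerance
211 × 100 = 21100 Ω

21100 Ω ±2%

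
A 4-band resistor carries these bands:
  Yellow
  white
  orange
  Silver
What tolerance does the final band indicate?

±10%

The last band, silver, is the tolerance band.
Silver corresponds to ±10%.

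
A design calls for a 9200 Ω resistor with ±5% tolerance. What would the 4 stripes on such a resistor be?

white, red, red, gold

9200 Ω = 92 × 10^2.
9 → white
2 → red
Multiplier 10^2 → red.
±5% tolerance → gold.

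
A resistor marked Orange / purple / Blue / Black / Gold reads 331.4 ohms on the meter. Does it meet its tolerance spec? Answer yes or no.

no

Orange → 3 (first significant figure)
Violet → 7 (second significant figure)
Blue → 6 (third significant figure)
Black → ×1 multiplier
Gold → ±5% tolerance
376 × 1 = 376 Ω
Allowed range: 357.2 Ω to 394.8 Ω.
331.4 ohms lies outside that range.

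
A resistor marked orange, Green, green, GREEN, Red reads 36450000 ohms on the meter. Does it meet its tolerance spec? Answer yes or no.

Orange → 3 (first significant figure)
Green → 5 (second significant figure)
Green → 5 (third significant figure)
Green → ×10^5 multiplier
Red → ±2% tolerance
355 × 100000 = 35500000 Ω
Allowed range: 34790000 Ω to 36210000 Ω.
36450000 ohms lies outside that range.

no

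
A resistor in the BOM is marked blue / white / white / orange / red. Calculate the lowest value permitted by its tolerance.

Blue → 6 (first significant figure)
White → 9 (second significant figure)
White → 9 (third significant figure)
Orange → ×10^3 multiplier
Red → ±2% tolerance
699 × 1000 = 699000 Ω
Lowest = 699000 × (1 − 2/100) = 685020 Ω.

685020 Ω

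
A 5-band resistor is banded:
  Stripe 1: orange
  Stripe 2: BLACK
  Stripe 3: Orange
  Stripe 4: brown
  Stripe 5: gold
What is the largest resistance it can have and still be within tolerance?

Orange → 3 (first significant figure)
Black → 0 (second significant figure)
Orange → 3 (third significant figure)
Brown → ×10 multiplier
Gold → ±5% tolerance
303 × 10 = 3030 Ω
Largest = 3030 × (1 + 5/100) = 3181.5 Ω.

3181.5 Ω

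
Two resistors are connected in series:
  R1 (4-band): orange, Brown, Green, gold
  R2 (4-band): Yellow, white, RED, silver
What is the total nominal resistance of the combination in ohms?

3104900 Ω

R1: orange, brown → 31; green ×10^5 → 3100000 Ω.
R2: yellow, white → 49; red ×10^2 → 4900 Ω.
Series: 3100000 + 4900 = 3104900 Ω.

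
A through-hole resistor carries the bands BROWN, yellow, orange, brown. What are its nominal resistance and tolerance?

14000 Ω ±1%

Brown → 1 (first significant figure)
Yellow → 4 (second significant figure)
Orange → ×10^3 multiplier
Brown → ±1% tolerance
14 × 1000 = 14000 Ω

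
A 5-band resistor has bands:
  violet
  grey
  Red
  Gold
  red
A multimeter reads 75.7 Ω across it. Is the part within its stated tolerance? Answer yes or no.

Violet → 7 (first significant figure)
Grey → 8 (second significant figure)
Red → 2 (third significant figure)
Gold → ×0.1 multiplier
Red → ±2% tolerance
782 × 0.1 = 78.2 Ω
Allowed range: 76.636 Ω to 79.764 Ω.
75.7 Ω lies outside that range.

no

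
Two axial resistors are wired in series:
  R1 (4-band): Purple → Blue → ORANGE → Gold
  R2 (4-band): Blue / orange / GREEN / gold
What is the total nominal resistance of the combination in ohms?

6376000 Ω

R1: violet, blue → 76; orange ×10^3 → 76000 Ω.
R2: blue, orange → 63; green ×10^5 → 6300000 Ω.
Series: 76000 + 6300000 = 6376000 Ω.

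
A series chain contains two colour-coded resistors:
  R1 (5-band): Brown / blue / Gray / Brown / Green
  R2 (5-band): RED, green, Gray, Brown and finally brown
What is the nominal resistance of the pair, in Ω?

4260 Ω

R1: brown, blue, grey → 168; brown ×10 → 1680 Ω.
R2: red, green, grey → 258; brown ×10 → 2580 Ω.
Series: 1680 + 2580 = 4260 Ω.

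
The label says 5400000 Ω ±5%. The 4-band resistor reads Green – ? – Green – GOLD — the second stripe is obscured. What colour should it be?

yellow

5400000 Ω = 54 × 10^5.
The second band gives digit 4 of the significand, and 4 is yellow.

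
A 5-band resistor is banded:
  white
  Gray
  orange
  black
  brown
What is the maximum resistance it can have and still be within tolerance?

White → 9 (first significant figure)
Grey → 8 (second significant figure)
Orange → 3 (third significant figure)
Black → ×1 multiplier
Brown → ±1% tolerance
983 × 1 = 983 Ω
Maximum = 983 × (1 + 1/100) = 992.83 Ω.

992.83 Ω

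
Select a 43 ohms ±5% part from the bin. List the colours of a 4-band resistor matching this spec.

43 Ω = 43 × 10^0.
4 → yellow
3 → orange
Multiplier 10^0 → black.
±5% tolerance → gold.

yellow, orange, black, gold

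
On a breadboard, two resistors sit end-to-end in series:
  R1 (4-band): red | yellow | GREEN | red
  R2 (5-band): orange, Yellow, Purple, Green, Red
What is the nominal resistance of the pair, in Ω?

37100000 Ω

R1: red, yellow → 24; green ×10^5 → 2400000 Ω.
R2: orange, yellow, violet → 347; green ×10^5 → 34700000 Ω.
Series: 2400000 + 34700000 = 37100000 Ω.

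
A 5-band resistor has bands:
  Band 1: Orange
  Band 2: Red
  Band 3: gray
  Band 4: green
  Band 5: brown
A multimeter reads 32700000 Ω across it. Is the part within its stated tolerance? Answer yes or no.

Orange → 3 (first significant figure)
Red → 2 (second significant figure)
Grey → 8 (third significant figure)
Green → ×10^5 multiplier
Brown → ±1% tolerance
328 × 100000 = 32800000 Ω
Allowed range: 32472000 Ω to 33128000 Ω.
32700000 Ω lies inside that range.

yes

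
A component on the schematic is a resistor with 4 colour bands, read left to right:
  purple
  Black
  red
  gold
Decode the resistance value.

Violet → 7 (first significant figure)
Black → 0 (second significant figure)
Red → ×10^2 multiplier
70 × 100 = 7000 Ω

7000 Ω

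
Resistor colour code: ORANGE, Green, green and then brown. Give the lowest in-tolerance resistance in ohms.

3465000 Ω

Orange → 3 (first significant figure)
Green → 5 (second significant figure)
Green → ×10^5 multiplier
Brown → ±1% tolerance
35 × 100000 = 3500000 Ω
Lowest = 3500000 × (1 − 1/100) = 3465000 Ω.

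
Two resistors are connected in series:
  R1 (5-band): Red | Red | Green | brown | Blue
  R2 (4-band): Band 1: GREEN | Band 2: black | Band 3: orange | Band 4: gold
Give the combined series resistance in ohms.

52250 Ω

R1: red, red, green → 225; brown ×10 → 2250 Ω.
R2: green, black → 50; orange ×10^3 → 50000 Ω.
Series: 2250 + 50000 = 52250 Ω.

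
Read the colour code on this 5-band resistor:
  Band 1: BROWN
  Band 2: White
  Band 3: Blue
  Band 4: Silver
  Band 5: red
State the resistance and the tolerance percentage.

Brown → 1 (first significant figure)
White → 9 (second significant figure)
Blue → 6 (third significant figure)
Silver → ×0.01 multiplier
Red → ±2% tolerance
196 × 0.01 = 1.96 Ω

1.96 Ω ±2%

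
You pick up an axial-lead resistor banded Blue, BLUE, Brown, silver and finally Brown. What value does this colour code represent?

6.61 Ω

Blue → 6 (first significant figure)
Blue → 6 (second significant figure)
Brown → 1 (third significant figure)
Silver → ×0.01 multiplier
661 × 0.01 = 6.61 Ω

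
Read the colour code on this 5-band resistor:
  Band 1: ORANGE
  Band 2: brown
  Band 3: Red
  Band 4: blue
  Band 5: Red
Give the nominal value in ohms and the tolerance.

Orange → 3 (first significant figure)
Brown → 1 (second significant figure)
Red → 2 (third significant figure)
Blue → ×10^6 multiplier
Red → ±2% tolerance
312 × 1000000 = 312000000 Ω

312000000 Ω ±2%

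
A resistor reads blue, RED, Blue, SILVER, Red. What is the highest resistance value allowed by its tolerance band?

6.3852 Ω

Blue → 6 (first significant figure)
Red → 2 (second significant figure)
Blue → 6 (third significant figure)
Silver → ×0.01 multiplier
Red → ±2% tolerance
626 × 0.01 = 6.26 Ω
Highest = 6.26 × (1 + 2/100) = 6.3852 Ω.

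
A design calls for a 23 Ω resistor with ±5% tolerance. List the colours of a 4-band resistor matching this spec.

23 Ω = 23 × 10^0.
2 → red
3 → orange
Multiplier 10^0 → black.
±5% tolerance → gold.

red, orange, black, gold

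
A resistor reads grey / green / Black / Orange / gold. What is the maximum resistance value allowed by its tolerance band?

892500 Ω

Grey → 8 (first significant figure)
Green → 5 (second significant figure)
Black → 0 (third significant figure)
Orange → ×10^3 multiplier
Gold → ±5% tolerance
850 × 1000 = 850000 Ω
Maximum = 850000 × (1 + 5/100) = 892500 Ω.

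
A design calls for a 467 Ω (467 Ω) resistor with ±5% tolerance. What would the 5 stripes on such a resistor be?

467 Ω = 467 × 10^0.
4 → yellow
6 → blue
7 → violet
Multiplier 10^0 → black.
±5% tolerance → gold.

yellow, blue, violet, black, gold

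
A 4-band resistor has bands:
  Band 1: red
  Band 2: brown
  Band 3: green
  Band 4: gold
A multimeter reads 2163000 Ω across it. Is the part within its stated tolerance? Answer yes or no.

yes

Red → 2 (first significant figure)
Brown → 1 (second significant figure)
Green → ×10^5 multiplier
Gold → ±5% tolerance
21 × 100000 = 2100000 Ω
Allowed range: 1995000 Ω to 2205000 Ω.
2163000 Ω lies inside that range.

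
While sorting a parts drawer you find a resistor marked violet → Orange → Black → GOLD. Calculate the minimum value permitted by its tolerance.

Violet → 7 (first significant figure)
Orange → 3 (second significant figure)
Black → ×1 multiplier
Gold → ±5% tolerance
73 × 1 = 73 Ω
Minimum = 73 × (1 − 5/100) = 69.35 Ω.

69.35 Ω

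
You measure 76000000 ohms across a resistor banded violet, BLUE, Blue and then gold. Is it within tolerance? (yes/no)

yes

Violet → 7 (first significant figure)
Blue → 6 (second significant figure)
Blue → ×10^6 multiplier
Gold → ±5% tolerance
76 × 1000000 = 76000000 Ω
Allowed range: 72200000 Ω to 79800000 Ω.
76000000 ohms lies inside that range.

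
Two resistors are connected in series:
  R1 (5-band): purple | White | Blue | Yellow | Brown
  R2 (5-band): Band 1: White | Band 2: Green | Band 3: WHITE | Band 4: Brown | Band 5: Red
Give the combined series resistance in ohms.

7969590 Ω

R1: violet, white, blue → 796; yellow ×10^4 → 7960000 Ω.
R2: white, green, white → 959; brown ×10 → 9590 Ω.
Series: 7960000 + 9590 = 7969590 Ω.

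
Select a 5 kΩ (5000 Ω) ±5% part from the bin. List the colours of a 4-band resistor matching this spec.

green, black, red, gold

5000 Ω = 50 × 10^2.
5 → green
0 → black
Multiplier 10^2 → red.
±5% tolerance → gold.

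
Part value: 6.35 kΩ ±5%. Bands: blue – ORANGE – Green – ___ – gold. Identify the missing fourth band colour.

brown

6350 Ω = 635 × 10^1.
The fourth band is the multiplier, 10^1, which is brown.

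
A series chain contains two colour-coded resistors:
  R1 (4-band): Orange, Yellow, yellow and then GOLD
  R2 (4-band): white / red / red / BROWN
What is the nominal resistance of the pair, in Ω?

R1: orange, yellow → 34; yellow ×10^4 → 340000 Ω.
R2: white, red → 92; red ×10^2 → 9200 Ω.
Series: 340000 + 9200 = 349200 Ω.

349200 Ω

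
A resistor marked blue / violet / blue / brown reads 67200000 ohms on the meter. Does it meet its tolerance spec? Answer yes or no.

Blue → 6 (first significant figure)
Violet → 7 (second significant figure)
Blue → ×10^6 multiplier
Brown → ±1% tolerance
67 × 1000000 = 67000000 Ω
Allowed range: 66330000 Ω to 67670000 Ω.
67200000 ohms lies inside that range.

yes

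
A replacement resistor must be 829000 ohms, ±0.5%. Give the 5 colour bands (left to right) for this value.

grey, red, white, orange, green

829000 Ω = 829 × 10^3.
8 → grey
2 → red
9 → white
Multiplier 10^3 → orange.
±0.5% tolerance → green.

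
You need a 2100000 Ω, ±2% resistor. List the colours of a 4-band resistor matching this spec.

red, brown, green, red

2100000 Ω = 21 × 10^5.
2 → red
1 → brown
Multiplier 10^5 → green.
±2% tolerance → red.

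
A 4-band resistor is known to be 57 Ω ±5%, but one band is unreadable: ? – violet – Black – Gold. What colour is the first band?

green

57 Ω = 57 × 10^0.
The first band gives digit 5 of the significand, and 5 is green.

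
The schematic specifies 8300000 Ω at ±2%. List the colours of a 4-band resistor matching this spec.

8300000 Ω = 83 × 10^5.
8 → grey
3 → orange
Multiplier 10^5 → green.
±2% tolerance → red.

grey, orange, green, red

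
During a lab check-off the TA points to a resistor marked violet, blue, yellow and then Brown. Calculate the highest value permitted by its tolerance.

Violet → 7 (first significant figure)
Blue → 6 (second significant figure)
Yellow → ×10^4 multiplier
Brown → ±1% tolerance
76 × 10000 = 760000 Ω
Highest = 760000 × (1 + 1/100) = 767600 Ω.

767600 Ω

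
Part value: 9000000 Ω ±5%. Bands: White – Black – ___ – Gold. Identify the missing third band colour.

9000000 Ω = 90 × 10^5.
The third band is the multiplier, 10^5, which is green.

green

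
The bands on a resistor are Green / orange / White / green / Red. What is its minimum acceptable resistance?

Green → 5 (first significant figure)
Orange → 3 (second significant figure)
White → 9 (third significant figure)
Green → ×10^5 multiplier
Red → ±2% tolerance
539 × 100000 = 53900000 Ω
Minimum = 53900000 × (1 − 2/100) = 52822000 Ω.

52822000 Ω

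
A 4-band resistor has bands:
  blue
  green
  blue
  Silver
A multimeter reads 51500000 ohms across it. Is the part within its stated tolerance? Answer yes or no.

no

Blue → 6 (first significant figure)
Green → 5 (second significant figure)
Blue → ×10^6 multiplier
Silver → ±10% tolerance
65 × 1000000 = 65000000 Ω
Allowed range: 58500000 Ω to 71500000 Ω.
51500000 ohms lies outside that range.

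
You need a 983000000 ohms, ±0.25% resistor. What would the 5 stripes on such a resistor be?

983000000 Ω = 983 × 10^6.
9 → white
8 → grey
3 → orange
Multiplier 10^6 → blue.
±0.25% tolerance → blue.

white, grey, orange, blue, blue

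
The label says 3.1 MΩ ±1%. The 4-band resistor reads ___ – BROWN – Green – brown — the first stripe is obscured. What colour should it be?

3100000 Ω = 31 × 10^5.
The first band gives digit 3 of the significand, and 3 is orange.

orange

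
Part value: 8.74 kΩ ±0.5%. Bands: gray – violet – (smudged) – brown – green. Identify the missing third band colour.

8740 Ω = 874 × 10^1.
The third band gives digit 4 of the significand, and 4 is yellow.

yellow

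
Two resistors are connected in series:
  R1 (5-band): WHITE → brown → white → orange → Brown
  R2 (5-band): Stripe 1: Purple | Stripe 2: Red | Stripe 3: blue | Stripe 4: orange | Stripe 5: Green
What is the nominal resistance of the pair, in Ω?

R1: white, brown, white → 919; orange ×10^3 → 919000 Ω.
R2: violet, red, blue → 726; orange ×10^3 → 726000 Ω.
Series: 919000 + 726000 = 1645000 Ω.

1645000 Ω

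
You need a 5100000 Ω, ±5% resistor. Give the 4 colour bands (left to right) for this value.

5100000 Ω = 51 × 10^5.
5 → green
1 → brown
Multiplier 10^5 → green.
±5% tolerance → gold.

green, brown, green, gold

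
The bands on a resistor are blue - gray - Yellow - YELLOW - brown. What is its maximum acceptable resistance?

Blue → 6 (first significant figure)
Grey → 8 (second significant figure)
Yellow → 4 (third significant figure)
Yellow → ×10^4 multiplier
Brown → ±1% tolerance
684 × 10000 = 6840000 Ω
Maximum = 6840000 × (1 + 1/100) = 6908400 Ω.

6908400 Ω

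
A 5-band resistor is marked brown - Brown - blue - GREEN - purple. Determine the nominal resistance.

Brown → 1 (first significant figure)
Brown → 1 (second significant figure)
Blue → 6 (third significant figure)
Green → ×10^5 multiplier
116 × 100000 = 11600000 Ω

11600000 Ω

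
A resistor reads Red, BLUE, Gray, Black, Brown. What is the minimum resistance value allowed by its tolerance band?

Red → 2 (first significant figure)
Blue → 6 (second significant figure)
Grey → 8 (third significant figure)
Black → ×1 multiplier
Brown → ±1% tolerance
268 × 1 = 268 Ω
Minimum = 268 × (1 − 1/100) = 265.32 Ω.

265.32 Ω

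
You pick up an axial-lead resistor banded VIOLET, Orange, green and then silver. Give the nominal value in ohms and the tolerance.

7300000 Ω ±10%

Violet → 7 (first significant figure)
Orange → 3 (second significant figure)
Green → ×10^5 multiplier
Silver → ±10% tolerance
73 × 100000 = 7300000 Ω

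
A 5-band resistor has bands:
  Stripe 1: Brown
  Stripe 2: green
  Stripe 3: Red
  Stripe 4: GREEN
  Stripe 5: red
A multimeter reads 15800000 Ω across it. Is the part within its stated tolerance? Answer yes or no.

Brown → 1 (first significant figure)
Green → 5 (second significant figure)
Red → 2 (third significant figure)
Green → ×10^5 multiplier
Red → ±2% tolerance
152 × 100000 = 15200000 Ω
Allowed range: 14896000 Ω to 15504000 Ω.
15800000 Ω lies outside that range.

no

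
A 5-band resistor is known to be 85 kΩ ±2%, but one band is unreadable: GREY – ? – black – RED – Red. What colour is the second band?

green

85000 Ω = 850 × 10^2.
The second band gives digit 5 of the significand, and 5 is green.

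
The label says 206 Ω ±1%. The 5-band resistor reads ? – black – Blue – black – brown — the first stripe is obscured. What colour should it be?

206 Ω = 206 × 10^0.
The first band gives digit 2 of the significand, and 2 is red.

red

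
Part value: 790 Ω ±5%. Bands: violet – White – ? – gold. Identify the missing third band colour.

790 Ω = 79 × 10^1.
The third band is the multiplier, 10^1, which is brown.

brown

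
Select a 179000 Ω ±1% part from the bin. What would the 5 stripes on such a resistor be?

brown, violet, white, orange, brown

179000 Ω = 179 × 10^3.
1 → brown
7 → violet
9 → white
Multiplier 10^3 → orange.
±1% tolerance → brown.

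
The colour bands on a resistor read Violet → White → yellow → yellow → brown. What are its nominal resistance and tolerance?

7940000 Ω ±1%

Violet → 7 (first significant figure)
White → 9 (second significant figure)
Yellow → 4 (third significant figure)
Yellow → ×10^4 multiplier
Brown → ±1% tolerance
794 × 10000 = 7940000 Ω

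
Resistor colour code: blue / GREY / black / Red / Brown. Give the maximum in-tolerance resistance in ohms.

Blue → 6 (first significant figure)
Grey → 8 (second significant figure)
Black → 0 (third significant figure)
Red → ×10^2 multiplier
Brown → ±1% tolerance
680 × 100 = 68000 Ω
Maximum = 68000 × (1 + 1/100) = 68680 Ω.

68680 Ω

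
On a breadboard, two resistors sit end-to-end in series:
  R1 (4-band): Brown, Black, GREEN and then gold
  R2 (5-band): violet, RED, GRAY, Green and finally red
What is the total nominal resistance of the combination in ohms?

73800000 Ω

R1: brown, black → 10; green ×10^5 → 1000000 Ω.
R2: violet, red, grey → 728; green ×10^5 → 72800000 Ω.
Series: 1000000 + 72800000 = 73800000 Ω.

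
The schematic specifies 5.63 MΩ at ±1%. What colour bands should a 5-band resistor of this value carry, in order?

green, blue, orange, yellow, brown

5630000 Ω = 563 × 10^4.
5 → green
6 → blue
3 → orange
Multiplier 10^4 → yellow.
±1% tolerance → brown.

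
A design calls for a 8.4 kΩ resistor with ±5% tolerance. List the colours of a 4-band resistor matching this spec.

8400 Ω = 84 × 10^2.
8 → grey
4 → yellow
Multiplier 10^2 → red.
±5% tolerance → gold.

grey, yellow, red, gold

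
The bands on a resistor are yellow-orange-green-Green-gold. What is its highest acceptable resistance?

Yellow → 4 (first significant figure)
Orange → 3 (second significant figure)
Green → 5 (third significant figure)
Green → ×10^5 multiplier
Gold → ±5% tolerance
435 × 100000 = 43500000 Ω
Highest = 43500000 × (1 + 5/100) = 45675000 Ω.

45675000 Ω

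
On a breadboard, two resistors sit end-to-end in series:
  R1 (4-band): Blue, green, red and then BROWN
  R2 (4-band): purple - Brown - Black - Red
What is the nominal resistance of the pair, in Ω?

R1: blue, green → 65; red ×10^2 → 6500 Ω.
R2: violet, brown → 71; black ×1 → 71 Ω.
Series: 6500 + 71 = 6571 Ω.

6571 Ω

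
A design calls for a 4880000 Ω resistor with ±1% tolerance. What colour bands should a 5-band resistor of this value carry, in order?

yellow, grey, grey, yellow, brown

4880000 Ω = 488 × 10^4.
4 → yellow
8 → grey
8 → grey
Multiplier 10^4 → yellow.
±1% tolerance → brown.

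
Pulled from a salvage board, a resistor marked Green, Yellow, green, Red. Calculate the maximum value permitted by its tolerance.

Green → 5 (first significant figure)
Yellow → 4 (second significant figure)
Green → ×10^5 multiplier
Red → ±2% tolerance
54 × 100000 = 5400000 Ω
Maximum = 5400000 × (1 + 2/100) = 5508000 Ω.

5508000 Ω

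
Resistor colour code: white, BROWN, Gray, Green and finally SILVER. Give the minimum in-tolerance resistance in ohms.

White → 9 (first significant figure)
Brown → 1 (second significant figure)
Grey → 8 (third significant figure)
Green → ×10^5 multiplier
Silver → ±10% tolerance
918 × 100000 = 91800000 Ω
Minimum = 91800000 × (1 − 10/100) = 82620000 Ω.

82620000 Ω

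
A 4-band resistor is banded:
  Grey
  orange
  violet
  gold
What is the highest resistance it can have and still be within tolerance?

871500000 Ω

Grey → 8 (first significant figure)
Orange → 3 (second significant figure)
Violet → ×10^7 multiplier
Gold → ±5% tolerance
83 × 10000000 = 830000000 Ω
Highest = 830000000 × (1 + 5/100) = 871500000 Ω.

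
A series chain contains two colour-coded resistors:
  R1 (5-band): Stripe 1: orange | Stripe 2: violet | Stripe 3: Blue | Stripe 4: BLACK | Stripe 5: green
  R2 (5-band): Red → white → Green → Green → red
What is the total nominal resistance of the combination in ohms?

29500376 Ω

R1: orange, violet, blue → 376; black ×1 → 376 Ω.
R2: red, white, green → 295; green ×10^5 → 29500000 Ω.
Series: 376 + 29500000 = 29500376 Ω.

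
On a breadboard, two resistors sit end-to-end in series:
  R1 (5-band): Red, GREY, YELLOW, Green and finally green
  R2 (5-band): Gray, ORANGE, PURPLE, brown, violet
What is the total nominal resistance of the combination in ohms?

28408370 Ω

R1: red, grey, yellow → 284; green ×10^5 → 28400000 Ω.
R2: grey, orange, violet → 837; brown ×10 → 8370 Ω.
Series: 28400000 + 8370 = 28408370 Ω.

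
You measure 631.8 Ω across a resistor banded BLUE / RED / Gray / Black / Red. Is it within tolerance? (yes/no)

yes

Blue → 6 (first significant figure)
Red → 2 (second significant figure)
Grey → 8 (third significant figure)
Black → ×1 multiplier
Red → ±2% tolerance
628 × 1 = 628 Ω
Allowed range: 615.44 Ω to 640.56 Ω.
631.8 Ω lies inside that range.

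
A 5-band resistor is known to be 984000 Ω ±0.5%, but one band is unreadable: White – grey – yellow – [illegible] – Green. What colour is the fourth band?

984000 Ω = 984 × 10^3.
The fourth band is the multiplier, 10^3, which is orange.

orange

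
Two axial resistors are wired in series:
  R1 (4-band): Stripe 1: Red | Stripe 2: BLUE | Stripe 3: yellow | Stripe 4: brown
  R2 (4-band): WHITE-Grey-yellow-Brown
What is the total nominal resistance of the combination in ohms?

R1: red, blue → 26; yellow ×10^4 → 260000 Ω.
R2: white, grey → 98; yellow ×10^4 → 980000 Ω.
Series: 260000 + 980000 = 1240000 Ω.

1240000 Ω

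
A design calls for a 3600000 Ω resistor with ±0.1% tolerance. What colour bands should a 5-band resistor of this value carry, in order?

3600000 Ω = 360 × 10^4.
3 → orange
6 → blue
0 → black
Multiplier 10^4 → yellow.
±0.1% tolerance → violet.

orange, blue, black, yellow, violet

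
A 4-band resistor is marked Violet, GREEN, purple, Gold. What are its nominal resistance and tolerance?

Violet → 7 (first significant figure)
Green → 5 (second significant figure)
Violet → ×10^7 multiplier
Gold → ±5% tolerance
75 × 10000000 = 750000000 Ω

750000000 Ω ±5%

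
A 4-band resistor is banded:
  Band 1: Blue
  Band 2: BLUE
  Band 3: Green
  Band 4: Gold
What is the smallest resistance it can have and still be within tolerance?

6270000 Ω

Blue → 6 (first significant figure)
Blue → 6 (second significant figure)
Green → ×10^5 multiplier
Gold → ±5% tolerance
66 × 100000 = 6600000 Ω
Smallest = 6600000 × (1 − 5/100) = 6270000 Ω.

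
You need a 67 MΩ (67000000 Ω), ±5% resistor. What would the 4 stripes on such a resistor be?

blue, violet, blue, gold

67000000 Ω = 67 × 10^6.
6 → blue
7 → violet
Multiplier 10^6 → blue.
±5% tolerance → gold.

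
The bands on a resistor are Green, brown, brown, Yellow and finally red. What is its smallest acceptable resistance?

5007800 Ω

Green → 5 (first significant figure)
Brown → 1 (second significant figure)
Brown → 1 (third significant figure)
Yellow → ×10^4 multiplier
Red → ±2% tolerance
511 × 10000 = 5110000 Ω
Smallest = 5110000 × (1 − 2/100) = 5007800 Ω.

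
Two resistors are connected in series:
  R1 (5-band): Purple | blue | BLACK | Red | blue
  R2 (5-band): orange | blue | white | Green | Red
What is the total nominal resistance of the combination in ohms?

36976000 Ω

R1: violet, blue, black → 760; red ×10^2 → 76000 Ω.
R2: orange, blue, white → 369; green ×10^5 → 36900000 Ω.
Series: 76000 + 36900000 = 36976000 Ω.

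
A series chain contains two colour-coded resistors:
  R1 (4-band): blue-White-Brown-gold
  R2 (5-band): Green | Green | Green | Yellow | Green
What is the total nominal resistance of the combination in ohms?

5550690 Ω

R1: blue, white → 69; brown ×10 → 690 Ω.
R2: green, green, green → 555; yellow ×10^4 → 5550000 Ω.
Series: 690 + 5550000 = 5550690 Ω.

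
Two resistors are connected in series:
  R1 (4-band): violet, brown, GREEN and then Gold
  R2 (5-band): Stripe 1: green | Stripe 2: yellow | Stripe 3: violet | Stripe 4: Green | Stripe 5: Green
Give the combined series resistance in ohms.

61800000 Ω

R1: violet, brown → 71; green ×10^5 → 7100000 Ω.
R2: green, yellow, violet → 547; green ×10^5 → 54700000 Ω.
Series: 7100000 + 54700000 = 61800000 Ω.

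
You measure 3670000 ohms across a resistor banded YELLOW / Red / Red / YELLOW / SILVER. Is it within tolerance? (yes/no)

Yellow → 4 (first significant figure)
Red → 2 (second significant figure)
Red → 2 (third significant figure)
Yellow → ×10^4 multiplier
Silver → ±10% tolerance
422 × 10000 = 4220000 Ω
Allowed range: 3798000 Ω to 4642000 Ω.
3670000 ohms lies outside that range.

no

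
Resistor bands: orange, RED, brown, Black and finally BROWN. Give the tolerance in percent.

The last band, brown, is the tolerance band.
Brown corresponds to ±1%.

±1%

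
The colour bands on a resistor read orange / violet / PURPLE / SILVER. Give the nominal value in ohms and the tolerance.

Orange → 3 (first significant figure)
Violet → 7 (second significant figure)
Violet → ×10^7 multiplier
Silver → ±10% tolerance
37 × 10000000 = 370000000 Ω

370000000 Ω ±10%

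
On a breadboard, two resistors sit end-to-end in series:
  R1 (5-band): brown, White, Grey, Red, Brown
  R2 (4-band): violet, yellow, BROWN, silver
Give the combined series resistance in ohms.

R1: brown, white, grey → 198; red ×10^2 → 19800 Ω.
R2: violet, yellow → 74; brown ×10 → 740 Ω.
Series: 19800 + 740 = 20540 Ω.

20540 Ω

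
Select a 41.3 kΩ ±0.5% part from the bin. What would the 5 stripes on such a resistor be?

yellow, brown, orange, red, green

41300 Ω = 413 × 10^2.
4 → yellow
1 → brown
3 → orange
Multiplier 10^2 → red.
±0.5% tolerance → green.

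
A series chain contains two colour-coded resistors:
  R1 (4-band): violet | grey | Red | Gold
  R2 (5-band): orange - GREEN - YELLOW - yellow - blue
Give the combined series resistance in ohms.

R1: violet, grey → 78; red ×10^2 → 7800 Ω.
R2: orange, green, yellow → 354; yellow ×10^4 → 3540000 Ω.
Series: 7800 + 3540000 = 3547800 Ω.

3547800 Ω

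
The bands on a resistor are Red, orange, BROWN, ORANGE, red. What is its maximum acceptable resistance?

Red → 2 (first significant figure)
Orange → 3 (second significant figure)
Brown → 1 (third significant figure)
Orange → ×10^3 multiplier
Red → ±2% tolerance
231 × 1000 = 231000 Ω
Maximum = 231000 × (1 + 2/100) = 235620 Ω.

235620 Ω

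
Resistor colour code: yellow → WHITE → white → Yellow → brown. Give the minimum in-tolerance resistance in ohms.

4940100 Ω

Yellow → 4 (first significant figure)
White → 9 (second significant figure)
White → 9 (third significant figure)
Yellow → ×10^4 multiplier
Brown → ±1% tolerance
499 × 10000 = 4990000 Ω
Minimum = 4990000 × (1 − 1/100) = 4940100 Ω.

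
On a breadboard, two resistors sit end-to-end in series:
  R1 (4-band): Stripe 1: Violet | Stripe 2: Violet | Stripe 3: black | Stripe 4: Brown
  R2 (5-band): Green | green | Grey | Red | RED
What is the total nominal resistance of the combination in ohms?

55877 Ω

R1: violet, violet → 77; black ×1 → 77 Ω.
R2: green, green, grey → 558; red ×10^2 → 55800 Ω.
Series: 77 + 55800 = 55877 Ω.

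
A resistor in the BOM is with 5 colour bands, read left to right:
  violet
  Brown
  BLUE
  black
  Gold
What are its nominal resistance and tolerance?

Violet → 7 (first significant figure)
Brown → 1 (second significant figure)
Blue → 6 (third significant figure)
Black → ×1 multiplier
Gold → ±5% tolerance
716 × 1 = 716 Ω

716 Ω ±5%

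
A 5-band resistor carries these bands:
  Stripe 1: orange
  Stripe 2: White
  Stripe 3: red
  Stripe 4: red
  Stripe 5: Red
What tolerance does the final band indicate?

The last band, red, is the tolerance band.
Red corresponds to ±2%.

±2%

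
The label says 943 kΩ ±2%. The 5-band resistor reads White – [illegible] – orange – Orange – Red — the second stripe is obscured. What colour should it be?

943000 Ω = 943 × 10^3.
The second band gives digit 4 of the significand, and 4 is yellow.

yellow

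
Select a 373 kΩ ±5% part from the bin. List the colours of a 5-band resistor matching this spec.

orange, violet, orange, orange, gold

373000 Ω = 373 × 10^3.
3 → orange
7 → violet
3 → orange
Multiplier 10^3 → orange.
±5% tolerance → gold.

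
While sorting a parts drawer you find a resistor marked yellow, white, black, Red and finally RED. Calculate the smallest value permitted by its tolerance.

Yellow → 4 (first significant figure)
White → 9 (second significant figure)
Black → 0 (third significant figure)
Red → ×10^2 multiplier
Red → ±2% tolerance
490 × 100 = 49000 Ω
Smallest = 49000 × (1 − 2/100) = 48020 Ω.

48020 Ω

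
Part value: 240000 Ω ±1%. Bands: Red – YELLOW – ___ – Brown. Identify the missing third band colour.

yellow

240000 Ω = 24 × 10^4.
The third band is the multiplier, 10^4, which is yellow.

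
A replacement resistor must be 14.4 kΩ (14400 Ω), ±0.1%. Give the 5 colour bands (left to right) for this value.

brown, yellow, yellow, red, violet

14400 Ω = 144 × 10^2.
1 → brown
4 → yellow
4 → yellow
Multiplier 10^2 → red.
±0.1% tolerance → violet.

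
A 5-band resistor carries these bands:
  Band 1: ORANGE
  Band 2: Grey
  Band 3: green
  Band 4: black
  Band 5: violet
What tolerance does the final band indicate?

±0.1%

The last band, violet, is the tolerance band.
Violet corresponds to ±0.1%.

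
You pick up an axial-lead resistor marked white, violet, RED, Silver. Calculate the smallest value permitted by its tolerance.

White → 9 (first significant figure)
Violet → 7 (second significant figure)
Red → ×10^2 multiplier
Silver → ±10% tolerance
97 × 100 = 9700 Ω
Smallest = 9700 × (1 − 10/100) = 8730 Ω.

8730 Ω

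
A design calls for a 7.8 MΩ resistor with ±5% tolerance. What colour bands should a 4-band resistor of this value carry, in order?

violet, grey, green, gold

7800000 Ω = 78 × 10^5.
7 → violet
8 → grey
Multiplier 10^5 → green.
±5% tolerance → gold.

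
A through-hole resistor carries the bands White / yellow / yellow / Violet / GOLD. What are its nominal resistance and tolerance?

9440000000 Ω ±5%

White → 9 (first significant figure)
Yellow → 4 (second significant figure)
Yellow → 4 (third significant figure)
Violet → ×10^7 multiplier
Gold → ±5% tolerance
944 × 10000000 = 9440000000 Ω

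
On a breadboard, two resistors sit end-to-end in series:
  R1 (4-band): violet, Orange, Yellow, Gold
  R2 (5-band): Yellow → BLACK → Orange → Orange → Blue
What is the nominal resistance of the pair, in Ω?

R1: violet, orange → 73; yellow ×10^4 → 730000 Ω.
R2: yellow, black, orange → 403; orange ×10^3 → 403000 Ω.
Series: 730000 + 403000 = 1133000 Ω.

1133000 Ω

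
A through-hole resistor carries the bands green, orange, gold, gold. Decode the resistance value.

Green → 5 (first significant figure)
Orange → 3 (second significant figure)
Gold → ×0.1 multiplier
53 × 0.1 = 5.3 Ω

5.3 Ω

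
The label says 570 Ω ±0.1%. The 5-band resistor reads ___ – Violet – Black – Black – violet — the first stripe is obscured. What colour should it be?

green

570 Ω = 570 × 10^0.
The first band gives digit 5 of the significand, and 5 is green.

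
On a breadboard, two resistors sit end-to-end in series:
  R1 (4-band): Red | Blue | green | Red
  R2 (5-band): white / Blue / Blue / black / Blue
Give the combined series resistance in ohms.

2600966 Ω

R1: red, blue → 26; green ×10^5 → 2600000 Ω.
R2: white, blue, blue → 966; black ×1 → 966 Ω.
Series: 2600000 + 966 = 2600966 Ω.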